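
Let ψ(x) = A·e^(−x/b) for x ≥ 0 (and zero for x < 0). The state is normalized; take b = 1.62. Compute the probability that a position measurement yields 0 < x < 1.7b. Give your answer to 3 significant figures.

|ψ|² is the probability density, so P = ∫_{0}^{1.7b} |ψ|² dx.
The normalization integral ∫|ψ|²dx over the whole domain equals b/2·A², and A² cancels in the ratio.
In terms of u = x/b (A² and the length scale cancel between numerator and denominator), P = [∫_{0}^{1.7} e^(-2·u) du] / [∫_{0}^{∞} e^(-2·u) du].
An antiderivative of e^(-2·u) is -e^(-2·u)/2; evaluating from 0 to 1.7 gives 1/2 - e^(-17/5)/2, while the full integral is 1/2.
The result is P = 0.9666.

P ≈ 0.967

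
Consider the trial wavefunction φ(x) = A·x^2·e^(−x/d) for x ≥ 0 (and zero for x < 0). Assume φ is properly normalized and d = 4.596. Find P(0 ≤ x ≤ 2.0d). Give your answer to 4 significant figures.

|φ|² is the probability density, so P = ∫_{0}^{2.0d} |φ|² dx.
Since A² = 1/(3·d^5/4), this is the region integral divided by the full normalization integral.
In terms of u = x/d (A² and the length scale cancel between numerator and denominator), P = [∫_{0}^{2.0} u^4·e^(-2·u) du] / [∫_{0}^{∞} u^4·e^(-2·u) du].
With ∫ u^4·e^(-2·u) du = -(u^4/2 + u^3 + 3·u^2/2 + 3·u/2 + 3/4)·e^(-2·u) + C, the region integral is 3/4 - 103·e^(-4)/4 and the full one is 3/4.
The result is P = 0.37116.

P ≈ 0.3712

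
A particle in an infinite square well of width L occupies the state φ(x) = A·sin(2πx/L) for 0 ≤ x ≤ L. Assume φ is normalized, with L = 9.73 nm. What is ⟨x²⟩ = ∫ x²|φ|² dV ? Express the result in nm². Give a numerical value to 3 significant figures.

⟨x^2⟩ ≈ 30.4 nm^2

The expectation value is the |φ|²-weighted average of x^2: ∫ x^2|φ|² dx.
Evaluating both integrals, ⟨x²⟩ = -L^2/(8·π^2) + L^2/3.
Putting L = 9.73 gives 30.36.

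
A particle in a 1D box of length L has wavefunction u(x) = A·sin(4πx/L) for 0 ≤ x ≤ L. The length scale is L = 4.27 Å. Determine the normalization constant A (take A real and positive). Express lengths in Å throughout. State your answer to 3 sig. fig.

Require ∫ |u|² dx = 1 over the whole domain.
With ∫₀^L sin²(nπx/L) dx = L/2, ∫|u|² dx = A²·(L/2).
Substituting L = 4.27 gives A² = 0.4684, so A = 0.6844.

A ≈ 0.684 Å^(-1/2)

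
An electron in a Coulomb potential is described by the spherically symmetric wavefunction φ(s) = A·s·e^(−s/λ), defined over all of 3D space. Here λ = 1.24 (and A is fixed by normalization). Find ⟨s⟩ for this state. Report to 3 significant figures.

⟨s⟩ = ∫ s |φ|² 4πs² ds over the full domain.
With ∫₀^∞ s^5 e^(−αs) ds = 5!/α^6, the ratio of the moment integral to the normalization integral gives ⟨s⟩ = 5·λ/2.
With λ = 1.24, ⟨s⟩ = 3.100.

⟨s⟩ ≈ 3.10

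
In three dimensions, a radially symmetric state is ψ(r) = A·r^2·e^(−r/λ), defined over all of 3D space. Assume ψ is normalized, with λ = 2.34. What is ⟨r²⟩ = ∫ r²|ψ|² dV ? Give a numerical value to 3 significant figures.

⟨r^2⟩ ≈ 76.7

By definition ⟨r²⟩ = ∫ r^2 |ψ(r)|² 4πr² dr.
With ∫₀^∞ r^8 e^(−αr) dr = 8!/α^9, since the A² factors cancel between numerator and denominator, ⟨r²⟩ = 14·λ^2.
With λ = 2.34, ⟨r^2⟩ = 76.66.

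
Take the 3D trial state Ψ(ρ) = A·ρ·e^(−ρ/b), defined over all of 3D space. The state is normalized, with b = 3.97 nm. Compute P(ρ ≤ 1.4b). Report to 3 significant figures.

With dV = 4πρ²dρ, the probability is ∫|Ψ|² dV over ρ ≤ 1.4b.
Normalization gives A² = 1/(3·π·b^5).
Substituting u = ρ/b, A², 4π and the length scale all cancel in the ratio: P = ∫_{0}^{1.4} u^4·e^(-2·u) du / ∫_{0}^{∞} u^4·e^(-2·u) du.
An antiderivative of u^4·e^(-2·u) is -(u^4/2 + u^3 + 3·u^2/2 + 3·u/2 + 3/4)·e^(-2·u); evaluating from 0 to 1.4 gives ≈ 0.11424, while the full integral is 3/4.
The region integral divided by the full integral gives P = 0.1523.

P ≈ 0.152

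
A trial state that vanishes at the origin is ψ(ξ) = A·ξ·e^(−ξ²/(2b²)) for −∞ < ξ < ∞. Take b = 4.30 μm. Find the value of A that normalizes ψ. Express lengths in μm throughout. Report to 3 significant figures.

A ≈ 0.119 μm^(-3/2)

Normalization requires ∫|ψ|² dξ = 1, integrated from −∞ to ∞.
Differentiating ∫e^(−αξ²) dξ = √(π/α) under α to get the higher moments, with ψ = A·ξ·e^(−ξ²/(2b²)), the integral evaluates to A²·[√(π)·b^3/2].
Setting this equal to 1 gives A² = 1/(√(π)·b^3/2).
Substituting b = 4.30 gives A² = 0.01419, so A = 0.1191.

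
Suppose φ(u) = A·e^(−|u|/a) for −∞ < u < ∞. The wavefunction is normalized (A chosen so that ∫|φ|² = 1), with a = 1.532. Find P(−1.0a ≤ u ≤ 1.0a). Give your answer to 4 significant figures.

P ≈ 0.8647

P = ∫_{−1.0a}^{1.0a} |φ(u)|² du.
Since A² = 1/(a), this is the region integral divided by the full normalization integral.
By symmetry take twice the u ≥ 0 contribution in numerator and denominator; the 2's cancel. Substituting t = u/a, A² and the length scale cancel in the ratio: P = ∫_{0}^{1.0} e^(-2·t) dt / ∫_{0}^{∞} e^(-2·t) dt.
An antiderivative of e^(-2·t) is -e^(-2·t)/2; evaluating from 0 to 1.0 gives 1/2 - e^(-2)/2, while the full integral is 1/2.
This works out to P = 0.86466.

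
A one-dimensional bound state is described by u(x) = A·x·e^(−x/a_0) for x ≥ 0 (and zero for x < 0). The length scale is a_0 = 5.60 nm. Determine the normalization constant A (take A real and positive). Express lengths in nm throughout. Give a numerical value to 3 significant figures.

The normalization condition is ∫|u|² dx = 1 from 0 to ∞.
With u = A·x·e^(−x/a_0), the integral evaluates to A²·[a_0^3/4].
Setting this equal to 1 gives A² = 1/(a_0^3/4).
With a_0 = 5.60: A² = 0.02278 and A = 0.1509.

A ≈ 0.151 nm^(-3/2)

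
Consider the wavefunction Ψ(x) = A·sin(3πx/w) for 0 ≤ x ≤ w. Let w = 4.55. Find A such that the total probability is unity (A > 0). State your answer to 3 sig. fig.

We need A² ∫|f|² dx = 1, taking the integral from 0 to w.
Using sin²θ = (1 − cos 2θ)/2, the integral (without the A² prefactor) comes out to w/2.
So A² = (w/2)^(−1).
Plugging in w = 4.55 yields A = 0.6630.

A ≈ 0.663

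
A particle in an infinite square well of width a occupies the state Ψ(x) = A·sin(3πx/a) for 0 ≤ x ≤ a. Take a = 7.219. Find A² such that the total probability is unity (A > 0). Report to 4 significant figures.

A^2 ≈ 0.2770

We need A² ∫|f|² dx = 1, taking the integral from 0 to a.
Using sin²θ = (1 − cos 2θ)/2, carrying out the integral gives A² · a/2.
Setting this equal to 1 gives A² = 1/(a/2).
Plugging in a = 7.219 yields A = 0.52635.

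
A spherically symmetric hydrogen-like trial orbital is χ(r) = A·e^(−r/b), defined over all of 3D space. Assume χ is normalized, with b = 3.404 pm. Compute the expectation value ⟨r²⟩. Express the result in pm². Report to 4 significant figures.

The expectation value is the |χ|²-weighted average of r^2: ∫ r^2|χ|² 4πr² dr.
Evaluating both integrals, ⟨r²⟩ = 3·b^2.
With b = 3.404, ⟨r^2⟩ = 34.762.

⟨r^2⟩ ≈ 34.76 pm^2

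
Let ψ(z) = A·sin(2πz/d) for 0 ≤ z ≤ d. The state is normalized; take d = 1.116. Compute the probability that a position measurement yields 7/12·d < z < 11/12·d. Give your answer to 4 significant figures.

P ≈ 0.4712

The probability is P = ∫ |ψ|² dz over [7/12·d, 11/12·d].
Since A² = 1/(d/2), this is the region integral divided by the full normalization integral.
Substituting u = z/d, A² and the length scale cancel in the ratio: P = ∫_{7/12}^{11/12} sin(2·π·u)^2 du / ∫_{0}^{1} sin(2·π·u)^2 du.
With ∫ sin(2·π·u)^2 du = u/2 - sin(4·π·u)/(8·π) + C, the region integral is √(3)/(8·π) + 1/6 and the full one is 1/2.
The result is P = (√(3)/4 + π/3)/π.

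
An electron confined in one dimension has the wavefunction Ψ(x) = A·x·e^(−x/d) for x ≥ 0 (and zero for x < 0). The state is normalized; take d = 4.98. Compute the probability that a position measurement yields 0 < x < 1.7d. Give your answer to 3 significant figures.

The probability is P = ∫ |Ψ|² dx over [0, 1.7d].
The normalization integral ∫|Ψ|²dx over the whole domain equals d^3/4·A², and A² cancels in the ratio.
Let u = x/d; then A² and the length scale cancel, so P = ∫_{0}^{1.7} u^2·e^(-2·u) du ÷ ∫_{0}^{∞} u^2·e^(-2·u) du.
An antiderivative of u^2·e^(-2·u) is -(2·u^2 + 2·u + 1)·e^(-2·u)/4; evaluating from 0 to 1.7 gives 1/4 - 509·e^(-17/5)/200, while the full integral is 1/4.
Evaluating gives P = 0.6603.

P ≈ 0.660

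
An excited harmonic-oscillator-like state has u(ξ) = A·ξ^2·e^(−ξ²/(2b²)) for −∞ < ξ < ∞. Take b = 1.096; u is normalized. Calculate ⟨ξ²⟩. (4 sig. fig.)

⟨ξ²⟩ = ∫ ξ^2 |u|² dξ over the full domain.
Using the Gaussian integral ∫_{−∞}^{∞} e^(−αξ²) dξ = √(π/α), the ratio of the moment integral to the normalization integral gives ⟨ξ²⟩ = 5·b^2/2.
Putting b = 1.096 gives 3.0030.

⟨ξ^2⟩ ≈ 3.003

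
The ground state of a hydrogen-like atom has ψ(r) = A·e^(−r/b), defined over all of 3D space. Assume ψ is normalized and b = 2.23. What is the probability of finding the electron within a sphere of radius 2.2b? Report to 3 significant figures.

P ≈ 0.815

With dV = 4πr²dr, the probability is ∫|ψ|² dV over r ≤ 2.2b.
Normalization gives A² = 1/(π·b^3).
Let u = r/b; then A², 4π and the length scale all cancel, so P = ∫_{0}^{2.2} u^2·e^(-2·u) du ÷ ∫_{0}^{∞} u^2·e^(-2·u) du.
With ∫ u^2·e^(-2·u) du = -(2·u^2 + 2·u + 1)·e^(-2·u)/4 + C, the region integral is 1/4 - 377·e^(-22/5)/100 and the full one is 1/4.
Taking the ratio yields P = 0.8149.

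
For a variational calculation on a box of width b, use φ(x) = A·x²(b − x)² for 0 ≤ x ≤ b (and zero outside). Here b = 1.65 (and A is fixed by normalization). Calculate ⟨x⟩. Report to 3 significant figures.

⟨x⟩ ≈ 0.825

By definition ⟨x⟩ = ∫ x |φ(x)|² dx.
Evaluating both integrals, ⟨x⟩ = b/2.
Putting b = 1.65 gives 0.8250.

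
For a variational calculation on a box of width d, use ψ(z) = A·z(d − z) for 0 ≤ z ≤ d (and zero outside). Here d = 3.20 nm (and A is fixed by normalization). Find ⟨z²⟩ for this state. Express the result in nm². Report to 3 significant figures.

⟨z^2⟩ ≈ 2.93 nm^2

The expectation value is the |ψ|²-weighted average of z^2: ∫ z^2|ψ|² dz.
Evaluating both integrals, ⟨z²⟩ = 2·d^2/7.
Putting d = 3.20 gives 2.926.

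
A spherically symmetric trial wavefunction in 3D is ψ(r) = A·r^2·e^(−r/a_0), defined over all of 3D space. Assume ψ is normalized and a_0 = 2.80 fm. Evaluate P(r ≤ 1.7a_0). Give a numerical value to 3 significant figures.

P ≈ 0.0579

With dV = 4πr²dr, the probability is ∫|ψ|² dV over r ≤ 1.7a_0.
Normalization gives A² = 1/(45·π·a_0^7/2).
Substituting u = r/a_0, A², 4π and the length scale all cancel in the ratio: P = ∫_{0}^{1.7} u^6·e^(-2·u) du / ∫_{0}^{∞} u^6·e^(-2·u) du.
With ∫ u^6·e^(-2·u) du = -(4·u^6 + 12·u^5 + 30·u^4 + 60·u^3 + 90·u^2 + 90·u + 45)·e^(-2·u)/8 + C, the region integral is ≈ 0.32542 and the full one is 45/8.
This evaluates to P = 0.05785.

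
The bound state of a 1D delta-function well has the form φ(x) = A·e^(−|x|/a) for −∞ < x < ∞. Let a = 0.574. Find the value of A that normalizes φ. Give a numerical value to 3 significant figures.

The normalization condition is ∫|φ|² dx = 1 from −∞ to ∞.
∫|φ|² dx = A²·(a).
Plugging in a = 0.574 yields A = 1.320.

A ≈ 1.32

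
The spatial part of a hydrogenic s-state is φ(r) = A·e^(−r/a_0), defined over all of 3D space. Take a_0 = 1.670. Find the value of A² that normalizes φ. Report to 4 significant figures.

Normalization requires ∫|φ|² 4πr² dr = 1, integrated from 0 to ∞.
With ∫₀^∞ r^2 e^(−αr) dr = 2!/α^3, ∫|φ|² 4πr² dr = A²·(π·a_0^3).
Hence A² = 1/[π·a_0^3].
With a_0 = 1.670: A² = 0.068344 and A = 0.26143.

A^2 ≈ 0.06834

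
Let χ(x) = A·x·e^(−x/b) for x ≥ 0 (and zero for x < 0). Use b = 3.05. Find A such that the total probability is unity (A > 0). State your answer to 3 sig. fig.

A ≈ 0.375

Normalization requires ∫|χ|² dx = 1, integrated from 0 to ∞.
Recall ∫₀^∞ x^m e^(−x/β) dx = m!·β^(m+1), carrying out the integral gives A² · b^3/4.
Hence A² = 1/[b^3/4].
Plugging in b = 3.05 yields A = 0.3755.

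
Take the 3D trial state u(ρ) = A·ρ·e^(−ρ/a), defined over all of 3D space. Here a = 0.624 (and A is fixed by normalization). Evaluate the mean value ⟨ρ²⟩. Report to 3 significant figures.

⟨ρ^2⟩ ≈ 2.92

By definition ⟨ρ²⟩ = ∫ ρ^2 |u(ρ)|² 4πρ² dρ.
Recall ∫₀^∞ ρ^m e^(−ρ/β) dρ = m!·β^(m+1), evaluating both integrals, ⟨ρ²⟩ = 15·a^2/2.
Putting a = 0.624 gives 2.920.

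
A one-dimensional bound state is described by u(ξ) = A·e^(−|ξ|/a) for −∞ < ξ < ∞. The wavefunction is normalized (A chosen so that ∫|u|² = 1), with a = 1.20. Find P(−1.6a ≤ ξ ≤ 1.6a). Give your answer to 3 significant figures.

|u|² is the probability density, so P = ∫_{−1.6a}^{1.6a} |u|² dξ.
Since A² = 1/(a), this is the region integral divided by the full normalization integral.
By symmetry take twice the ξ ≥ 0 contribution in numerator and denominator; the 2's cancel. Substituting t = ξ/a, A² and the length scale cancel in the ratio: P = ∫_{0}^{1.6} e^(-2·t) dt / ∫_{0}^{∞} e^(-2·t) dt.
An antiderivative of e^(-2·t) is -e^(-2·t)/2; evaluating from 0 to 1.6 gives 1/2 - e^(-16/5)/2, while the full integral is 1/2.
The result is P = 0.9592.

P ≈ 0.959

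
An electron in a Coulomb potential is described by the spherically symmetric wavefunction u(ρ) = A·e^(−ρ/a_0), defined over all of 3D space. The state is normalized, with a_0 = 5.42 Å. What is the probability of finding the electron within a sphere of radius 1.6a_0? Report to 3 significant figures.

P ≈ 0.620

With dV = 4πρ²dρ, the probability is ∫|u|² dV over ρ ≤ 1.6a_0.
Normalization gives A² = 1/(π·a_0^3).
In terms of t = ρ/a_0 (A², 4π and the length scale all cancel between numerator and denominator), P = [∫_{0}^{1.6} t^2·e^(-2·t) dt] / [∫_{0}^{∞} t^2·e^(-2·t) dt].
An antiderivative of t^2·e^(-2·t) is -(2·t^2 + 2·t + 1)·e^(-2·t)/4; evaluating from 0 to 1.6 gives 1/4 - 233·e^(-16/5)/100, while the full integral is 1/4.
This evaluates to P = 0.6201.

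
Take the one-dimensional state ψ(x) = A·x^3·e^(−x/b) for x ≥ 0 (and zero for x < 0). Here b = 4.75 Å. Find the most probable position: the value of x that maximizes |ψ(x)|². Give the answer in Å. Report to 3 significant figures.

Set d/dx [|ψ(x)|²] = 0 and solve for x > 0.
This gives x = 3·b.
With b = 4.75, the most probable position is 14.25 Å.

x ≈ 14.3 Å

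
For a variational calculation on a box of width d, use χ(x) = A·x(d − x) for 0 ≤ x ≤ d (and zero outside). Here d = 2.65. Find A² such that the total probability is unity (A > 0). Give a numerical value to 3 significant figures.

Normalization requires ∫|χ|² dx = 1, integrated from 0 to d.
∫|χ|² dx = A²·(d^5/30).
Hence A² = 1/[d^5/30].
With d = 2.65: A² = 0.2296 and A = 0.4791.

A^2 ≈ 0.230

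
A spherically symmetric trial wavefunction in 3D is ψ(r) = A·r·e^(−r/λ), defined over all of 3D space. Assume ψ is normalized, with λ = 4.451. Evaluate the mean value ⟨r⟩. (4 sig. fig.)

⟨r⟩ ≈ 11.13

By definition ⟨r⟩ = ∫ r |ψ(r)|² 4πr² dr.
With ∫₀^∞ r^5 e^(−αr) dr = 5!/α^6, evaluating both integrals, ⟨r⟩ = 5·λ/2.
With λ = 4.451, ⟨r⟩ = 11.128.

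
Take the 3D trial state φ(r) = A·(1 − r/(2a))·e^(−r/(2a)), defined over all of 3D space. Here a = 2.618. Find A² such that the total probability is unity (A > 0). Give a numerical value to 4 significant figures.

A^2 ≈ 0.002217

We need A² ∫|f|² 4πr² dr = 1, taking the integral from 0 to ∞.
(Spherical symmetry: dV = 4πr² dr.)
The integral (without the A² prefactor) comes out to 8·π·a^3.
So A² = (8·π·a^3)^(−1).
Plugging in a = 2.618 yields A = 0.047090.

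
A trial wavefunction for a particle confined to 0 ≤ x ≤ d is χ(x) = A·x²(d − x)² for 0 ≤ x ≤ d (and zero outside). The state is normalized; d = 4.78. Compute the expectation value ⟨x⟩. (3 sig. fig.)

⟨x⟩ = ∫ x |χ|² dx over the full domain.
The ratio of the moment integral to the normalization integral gives ⟨x⟩ = d/2.
Putting d = 4.78 gives 2.390.

⟨x⟩ ≈ 2.39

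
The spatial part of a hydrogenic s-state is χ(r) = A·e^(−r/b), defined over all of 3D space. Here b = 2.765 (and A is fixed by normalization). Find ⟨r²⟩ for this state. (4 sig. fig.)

The expectation value is the |χ|²-weighted average of r^2: ∫ r^2|χ|² 4πr² dr.
Recall ∫₀^∞ r^m e^(−r/β) dr = m!·β^(m+1), evaluating both integrals, ⟨r²⟩ = 3·b^2.
Putting b = 2.765 gives 22.936.

⟨r^2⟩ ≈ 22.94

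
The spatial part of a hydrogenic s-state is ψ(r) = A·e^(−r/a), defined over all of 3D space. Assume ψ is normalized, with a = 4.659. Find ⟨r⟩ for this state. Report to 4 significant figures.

By definition ⟨r⟩ = ∫ r |ψ(r)|² 4πr² dr.
Recall ∫₀^∞ r^m e^(−r/β) dr = m!·β^(m+1), since the A² factors cancel between numerator and denominator, ⟨r⟩ = 3·a/2.
With a = 4.659, ⟨r⟩ = 6.9885.

⟨r⟩ ≈ 6.989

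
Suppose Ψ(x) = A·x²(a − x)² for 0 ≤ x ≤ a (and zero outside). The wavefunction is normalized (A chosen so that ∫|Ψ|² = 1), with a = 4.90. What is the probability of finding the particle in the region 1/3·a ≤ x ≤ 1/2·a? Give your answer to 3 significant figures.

P = ∫_{1/3·a}^{1/2·a} |Ψ(x)|² dx.
The normalization integral ∫|Ψ|²dx over the whole domain equals a^9/630·A², and A² cancels in the ratio.
Substituting u = x/a, A² and the length scale cancel in the ratio: P = ∫_{1/3}^{1/2} u^4·(1 - u)^4 du / ∫_{0}^{1} u^4·(1 - u)^4 du.
Using ∫ u^4·(1 - u)^4 du = u^5·(70·u^4 - 315·u^3 + 540·u^2 - 420·u + 126)/630, the numerator is ≈ 0.00056374 and the denominator is 1/630.
This works out to P = 0.3552.

P ≈ 0.355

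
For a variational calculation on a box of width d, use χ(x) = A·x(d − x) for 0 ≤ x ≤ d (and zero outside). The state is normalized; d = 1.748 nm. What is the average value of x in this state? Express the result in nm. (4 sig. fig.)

The expectation value is the |χ|²-weighted average of x: ∫ x|χ|² dx.
The ratio of the moment integral to the normalization integral gives ⟨x⟩ = d/2.
With d = 1.748, ⟨x⟩ = 0.87400.

⟨x⟩ ≈ 0.8740 nm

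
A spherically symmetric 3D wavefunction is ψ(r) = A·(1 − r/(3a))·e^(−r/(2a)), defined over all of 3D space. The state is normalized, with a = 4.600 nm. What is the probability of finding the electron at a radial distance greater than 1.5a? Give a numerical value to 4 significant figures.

With dV = 4πr²dr, the probability is ∫|ψ|² dV over r > 1.5a.
Normalization gives A² = 1/(8·π·a^3/3).
Let u = r/a; then A², 4π and the length scale all cancel, so P = ∫_{1.5}^{∞} u^2·(1 - u/3)^2·e^(-u) du ÷ ∫_{0}^{∞} u^2·(1 - u/3)^2·e^(-u) du.
With ∫ u^2·(1 - u/3)^2·e^(-u) du = (-u^4 + 2·u^3 - 3·u^2 - 6·u - 6)·e^(-u)/9 + C, the region integral is 107·e^(-3/2)/48 and the full one is 2/3.
Taking the ratio yields P = 0.74609.

P ≈ 0.7461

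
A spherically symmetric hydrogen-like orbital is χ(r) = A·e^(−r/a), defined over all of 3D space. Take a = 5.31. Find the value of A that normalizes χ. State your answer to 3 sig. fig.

We need A² ∫|f|² 4πr² dr = 1, taking the integral from 0 to ∞.
The angular integral contributes 4π, leaving ∫₀^∞ r²|χ|² dr.
With χ = A·e^(−r/a), the integral evaluates to A²·[π·a^3].
With a = 5.31: A² = 0.002126 and A = 0.04611.

A ≈ 0.0461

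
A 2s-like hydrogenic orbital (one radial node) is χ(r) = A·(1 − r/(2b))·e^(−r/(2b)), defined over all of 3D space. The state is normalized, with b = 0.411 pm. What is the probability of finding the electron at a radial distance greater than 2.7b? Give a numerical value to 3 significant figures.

Integrate the radial probability density 4πr²|χ|² over r > 2.7b.
Normalization gives A² = 1/(8·π·b^3).
In terms of u = r/b (A², 4π and the length scale all cancel between numerator and denominator), P = [∫_{2.7}^{∞} u^2·(1 - u/2)^2·e^(-u) du] / [∫_{0}^{∞} u^2·(1 - u/2)^2·e^(-u) du].
Using ∫ u^2·(1 - u/2)^2·e^(-u) du = -(u^4/4 + u^2 + 2·u + 2)·e^(-u), the numerator is ≈ 1.8801 and the denominator is 2.
Taking the ratio yields P = 0.9401.

P ≈ 0.940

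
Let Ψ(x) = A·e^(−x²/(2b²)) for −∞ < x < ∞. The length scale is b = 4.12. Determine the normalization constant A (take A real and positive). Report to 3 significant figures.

A ≈ 0.370

We need A² ∫|f|² dx = 1, taking the integral from −∞ to ∞.
Differentiating ∫e^(−αx²) dx = √(π/α) under α to get the higher moments, carrying out the integral gives A² · √(π)·b.
With b = 4.12: A² = 0.1369 and A = 0.3701.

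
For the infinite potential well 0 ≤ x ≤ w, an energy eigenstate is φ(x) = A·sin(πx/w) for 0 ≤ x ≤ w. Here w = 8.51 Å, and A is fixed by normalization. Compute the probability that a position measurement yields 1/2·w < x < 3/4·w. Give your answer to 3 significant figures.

P ≈ 0.409

The probability is P = ∫ |φ|² dx over [1/2·w, 3/4·w].
Since A² = 1/(w/2), this is the region integral divided by the full normalization integral.
Substituting u = x/w, A² and the length scale cancel in the ratio: P = ∫_{1/2}^{3/4} sin(π·u)^2 du / ∫_{0}^{1} sin(π·u)^2 du.
An antiderivative of sin(π·u)^2 is u/2 - sin(2·π·u)/(4·π); evaluating from 1/2 to 3/4 gives 1/(4·π) + 1/8, while the full integral is 1/2.
The result is P = (2 + π)/(4·π).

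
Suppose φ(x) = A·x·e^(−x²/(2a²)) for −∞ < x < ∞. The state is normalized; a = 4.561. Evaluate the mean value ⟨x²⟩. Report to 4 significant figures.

⟨x^2⟩ ≈ 31.20

The expectation value is the |φ|²-weighted average of x^2: ∫ x^2|φ|² dx.
Differentiating ∫e^(−αx²) dx = √(π/α) under α to get the higher moments, evaluating both integrals, ⟨x²⟩ = 3·a^2/2.
Putting a = 4.561 gives 31.204.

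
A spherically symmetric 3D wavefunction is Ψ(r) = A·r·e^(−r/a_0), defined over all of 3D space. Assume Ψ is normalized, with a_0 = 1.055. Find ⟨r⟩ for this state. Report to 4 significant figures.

⟨r⟩ ≈ 2.638

The expectation value is the |Ψ|²-weighted average of r: ∫ r|Ψ|² 4πr² dr.
Recall ∫₀^∞ r^m e^(−r/β) dr = m!·β^(m+1), evaluating both integrals, ⟨r⟩ = 5·a_0/2.
With a_0 = 1.055, ⟨r⟩ = 2.6375.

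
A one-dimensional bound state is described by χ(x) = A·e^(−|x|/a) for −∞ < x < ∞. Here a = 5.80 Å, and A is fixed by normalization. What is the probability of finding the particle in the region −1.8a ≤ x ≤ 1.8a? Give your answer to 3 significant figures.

P ≈ 0.973

|χ|² is the probability density, so P = ∫_{−1.8a}^{1.8a} |χ|² dx.
With A² fixed by ∫|χ|² = 1, i.e. A² = (a)^(−1), substitute and integrate.
Both integrals are even about x = 0, so only the x ≥ 0 halves are needed (the factors of 2 cancel). Substituting u = x/a, A² and the length scale cancel in the ratio: P = ∫_{0}^{1.8} e^(-2·u) du / ∫_{0}^{∞} e^(-2·u) du.
An antiderivative of e^(-2·u) is -e^(-2·u)/2; evaluating from 0 to 1.8 gives 1/2 - e^(-18/5)/2, while the full integral is 1/2.
This works out to P = 0.9727.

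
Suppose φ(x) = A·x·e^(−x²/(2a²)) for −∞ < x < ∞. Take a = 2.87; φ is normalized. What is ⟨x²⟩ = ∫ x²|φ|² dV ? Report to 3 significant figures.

⟨x^2⟩ ≈ 12.4

By definition ⟨x²⟩ = ∫ x^2 |φ(x)|² dx.
Since the A² factors cancel between numerator and denominator, ⟨x²⟩ = 3·a^2/2.
With a = 2.87, ⟨x^2⟩ = 12.36.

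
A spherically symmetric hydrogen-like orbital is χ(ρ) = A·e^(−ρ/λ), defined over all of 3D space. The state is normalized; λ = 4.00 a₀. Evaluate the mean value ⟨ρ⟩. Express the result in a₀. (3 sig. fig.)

By definition ⟨ρ⟩ = ∫ ρ |χ(ρ)|² 4πρ² dρ.
Recall ∫₀^∞ ρ^m e^(−ρ/β) dρ = m!·β^(m+1), the ratio of the moment integral to the normalization integral gives ⟨ρ⟩ = 3·λ/2.
Putting λ = 4.00 gives 6.000.

⟨ρ⟩ ≈ 6.00 a₀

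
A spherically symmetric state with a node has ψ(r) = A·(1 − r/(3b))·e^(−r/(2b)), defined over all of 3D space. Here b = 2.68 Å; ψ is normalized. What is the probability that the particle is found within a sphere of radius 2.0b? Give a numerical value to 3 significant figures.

P ≈ 0.323

With dV = 4πr²dr, the probability is ∫|ψ|² dV over r ≤ 2.0b.
Normalization gives A² = 1/(8·π·b^3/3).
Let u = r/b; then A², 4π and the length scale all cancel, so P = ∫_{0}^{2.0} u^2·(1 - u/3)^2·e^(-u) du ÷ ∫_{0}^{∞} u^2·(1 - u/3)^2·e^(-u) du.
With ∫ u^2·(1 - u/3)^2·e^(-u) du = (-u^4 + 2·u^3 - 3·u^2 - 6·u - 6)·e^(-u)/9 + C, the region integral is 2/3 - 10·e^(-2)/3 and the full one is 2/3.
This evaluates to P = 0.3233.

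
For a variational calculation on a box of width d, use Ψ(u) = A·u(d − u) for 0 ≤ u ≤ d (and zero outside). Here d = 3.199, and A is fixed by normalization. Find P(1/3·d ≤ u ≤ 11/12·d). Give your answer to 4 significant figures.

P ≈ 0.7850

|Ψ|² is the probability density, so P = ∫_{1/3·d}^{11/12·d} |Ψ|² du.
With A² fixed by ∫|Ψ|² = 1, i.e. A² = (d^5/30)^(−1), substitute and integrate.
Let t = u/d; then A² and the length scale cancel, so P = ∫_{1/3}^{11/12} t^2·(1 - t)^2 dt ÷ ∫_{0}^{1} t^2·(1 - t)^2 dt.
An antiderivative of t^2·(1 - t)^2 is t^3·(6·t^2 - 15·t + 10)/30; evaluating from 1/3 to 11/12 gives ≈ 0.0261679, while the full integral is 1/30.
The result is P = 0.78504.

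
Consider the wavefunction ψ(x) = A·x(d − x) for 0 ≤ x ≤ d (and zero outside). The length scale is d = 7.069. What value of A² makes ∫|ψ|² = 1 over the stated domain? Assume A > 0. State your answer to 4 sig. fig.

A^2 ≈ 0.001700

We need A² ∫|f|² dx = 1, taking the integral from 0 to d.
The integral (without the A² prefactor) comes out to d^5/30.
With d = 7.069: A² = 0.0016995 and A = 0.041225.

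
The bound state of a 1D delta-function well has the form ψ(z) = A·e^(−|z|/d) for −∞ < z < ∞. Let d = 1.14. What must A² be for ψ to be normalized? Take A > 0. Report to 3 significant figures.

The normalization condition is ∫|ψ|² dz = 1 from −∞ to ∞.
With ∫₀^∞ z^0 e^(−αz) dz = 0!/α^1, with ψ = A·e^(−|z|/d), the integral evaluates to A²·[d].
So A² = (d)^(−1).
Plugging in d = 1.14 yields A = 0.9366.

A^2 ≈ 0.877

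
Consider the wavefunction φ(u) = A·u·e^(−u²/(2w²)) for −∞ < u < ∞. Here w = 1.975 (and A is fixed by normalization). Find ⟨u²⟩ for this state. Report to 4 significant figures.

⟨u²⟩ = ∫ u^2 |φ|² du over the full domain.
The ratio of the moment integral to the normalization integral gives ⟨u²⟩ = 3·w^2/2.
With w = 1.975, ⟨u^2⟩ = 5.8509.

⟨u^2⟩ ≈ 5.851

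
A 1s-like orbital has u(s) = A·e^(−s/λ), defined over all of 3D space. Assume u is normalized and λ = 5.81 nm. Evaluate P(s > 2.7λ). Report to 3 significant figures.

With dV = 4πs²ds, the probability is ∫|u|² dV over s > 2.7λ.
A² is fixed by ∫₀^∞ 4πs²|u|² ds = 1, i.e. A² = (π·λ^3)^(−1).
Let t = s/λ; then A², 4π and the length scale all cancel, so P = ∫_{2.7}^{∞} t^2·e^(-2·t) dt ÷ ∫_{0}^{∞} t^2·e^(-2·t) dt.
With ∫ t^2·e^(-2·t) dt = -(2·t^2 + 2·t + 1)·e^(-2·t)/4 + C, the region integral is 1049·e^(-27/5)/200 and the full one is 1/4.
Taking the ratio yields P = 0.09476.

P ≈ 0.0948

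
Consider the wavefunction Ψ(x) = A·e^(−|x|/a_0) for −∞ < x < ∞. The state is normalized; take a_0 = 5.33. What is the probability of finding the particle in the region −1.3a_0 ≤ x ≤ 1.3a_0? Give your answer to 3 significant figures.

P ≈ 0.926

P = ∫_{−1.3a_0}^{1.3a_0} |Ψ(x)|² dx.
With A² fixed by ∫|Ψ|² = 1, i.e. A² = (a_0)^(−1), substitute and integrate.
By symmetry take twice the x ≥ 0 contribution in numerator and denominator; the 2's cancel. In terms of u = x/a_0 (A² and the length scale cancel between numerator and denominator), P = [∫_{0}^{1.3} e^(-2·u) du] / [∫_{0}^{∞} e^(-2·u) du].
An antiderivative of e^(-2·u) is -e^(-2·u)/2; evaluating from 0 to 1.3 gives 1/2 - e^(-13/5)/2, while the full integral is 1/2.
The result is P = 0.9257.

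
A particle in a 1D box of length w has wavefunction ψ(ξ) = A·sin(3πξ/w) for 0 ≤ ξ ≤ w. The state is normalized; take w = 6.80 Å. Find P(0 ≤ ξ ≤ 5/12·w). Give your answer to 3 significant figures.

P ≈ 0.364

P = ∫_{0}^{5/12·w} |ψ(ξ)|² dξ.
The normalization integral ∫|ψ|²dξ over the whole domain equals w/2·A², and A² cancels in the ratio.
In terms of u = ξ/w (A² and the length scale cancel between numerator and denominator), P = [∫_{0}^{5/12} sin(3·π·u)^2 du] / [∫_{0}^{1} sin(3·π·u)^2 du].
Using ∫ sin(3·π·u)^2 du = u/2 - sin(6·π·u)/(12·π), the numerator is 5/24 - 1/(12·π) and the denominator is 1/2.
Taking the ratio, P = (-2 + 5·π)/(12·π).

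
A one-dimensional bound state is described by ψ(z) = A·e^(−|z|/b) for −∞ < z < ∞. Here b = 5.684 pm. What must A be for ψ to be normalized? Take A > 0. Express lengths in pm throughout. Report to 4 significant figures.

A ≈ 0.4194 pm^(-1/2)

We need A² ∫|f|² dz = 1, taking the integral from −∞ to ∞.
The integral (without the A² prefactor) comes out to b.
Setting this equal to 1 gives A² = 1/(b).
Plugging in b = 5.684 yields A = 0.41944.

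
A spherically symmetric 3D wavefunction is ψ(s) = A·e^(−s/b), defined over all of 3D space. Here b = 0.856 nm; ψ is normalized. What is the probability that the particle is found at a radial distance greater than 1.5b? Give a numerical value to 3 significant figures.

P ≈ 0.423

P = ∫ |ψ|² 4πs² ds over s > 1.5b.
Normalization gives A² = 1/(π·b^3).
Let u = s/b; then A², 4π and the length scale all cancel, so P = ∫_{1.5}^{∞} u^2·e^(-2·u) du ÷ ∫_{0}^{∞} u^2·e^(-2·u) du.
Using ∫ u^2·e^(-2·u) du = -(2·u^2 + 2·u + 1)·e^(-2·u)/4, the numerator is 17·e^(-3)/8 and the denominator is 1/4.
Taking the ratio yields P = 0.4232.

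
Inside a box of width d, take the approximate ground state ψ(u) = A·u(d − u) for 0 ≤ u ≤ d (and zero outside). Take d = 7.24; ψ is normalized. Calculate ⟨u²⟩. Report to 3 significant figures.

⟨u^2⟩ ≈ 15.0

The expectation value is the |ψ|²-weighted average of u^2: ∫ u^2|ψ|² du.
Expanding the polynomial and integrating term by term, evaluating both integrals, ⟨u²⟩ = 2·d^2/7.
Putting d = 7.24 gives 14.98.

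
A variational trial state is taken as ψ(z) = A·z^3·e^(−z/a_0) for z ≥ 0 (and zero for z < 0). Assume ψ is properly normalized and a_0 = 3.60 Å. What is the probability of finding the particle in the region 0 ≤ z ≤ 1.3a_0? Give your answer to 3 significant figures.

P ≈ 0.0172

The probability is P = ∫ |ψ|² dz over [0, 1.3a_0].
Since A² = 1/(45·a_0^7/8), this is the region integral divided by the full normalization integral.
In terms of u = z/a_0 (A² and the length scale cancel between numerator and denominator), P = [∫_{0}^{1.3} u^6·e^(-2·u) du] / [∫_{0}^{∞} u^6·e^(-2·u) du].
An antiderivative of u^6·e^(-2·u) is -(4·u^6 + 12·u^5 + 30·u^4 + 60·u^3 + 90·u^2 + 90·u + 45)·e^(-2·u)/8; evaluating from 0 to 1.3 gives ≈ 0.096582, while the full integral is 45/8.
This works out to P = 0.01717.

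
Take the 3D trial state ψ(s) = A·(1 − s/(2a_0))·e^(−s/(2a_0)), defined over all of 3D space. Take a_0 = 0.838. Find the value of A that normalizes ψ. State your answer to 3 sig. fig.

A ≈ 0.260

We need A² ∫|f|² 4πs² ds = 1, taking the integral from 0 to ∞.
In 3D with spherical symmetry the volume element is 4πs² ds.
Using ∫₀^∞ sⁿ e^(−αs) ds = n!/αⁿ⁺¹, the integral (without the A² prefactor) comes out to 8·π·a_0^3.
Substituting a_0 = 0.838 gives A² = 0.06761, so A = 0.2600.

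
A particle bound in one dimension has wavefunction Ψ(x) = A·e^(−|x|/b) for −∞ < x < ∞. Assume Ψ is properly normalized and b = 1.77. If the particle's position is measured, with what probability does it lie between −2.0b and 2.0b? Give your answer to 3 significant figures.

The probability is P = ∫ |Ψ|² dx over [−2.0b, 2.0b].
Since A² = 1/(b), this is the region integral divided by the full normalization integral.
Both integrals are even about x = 0, so only the x ≥ 0 halves are needed (the factors of 2 cancel). Let u = x/b; then A² and the length scale cancel, so P = ∫_{0}^{2.0} e^(-2·u) du ÷ ∫_{0}^{∞} e^(-2·u) du.
An antiderivative of e^(-2·u) is -e^(-2·u)/2; evaluating from 0 to 2.0 gives 1/2 - e^(-4)/2, while the full integral is 1/2.
Taking the ratio, P = 0.9817.

P ≈ 0.982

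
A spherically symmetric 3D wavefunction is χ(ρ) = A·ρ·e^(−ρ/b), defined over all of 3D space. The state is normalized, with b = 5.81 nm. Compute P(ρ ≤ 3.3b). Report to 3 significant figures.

P ≈ 0.787

With dV = 4πρ²dρ, the probability is ∫|χ|² dV over ρ ≤ 3.3b.
A² is fixed by ∫₀^∞ 4πρ²|χ|² dρ = 1, i.e. A² = (3·π·b^5)^(−1).
In terms of u = ρ/b (A², 4π and the length scale all cancel between numerator and denominator), P = [∫_{0}^{3.3} u^4·e^(-2·u) du] / [∫_{0}^{∞} u^4·e^(-2·u) du].
Using ∫ u^4·e^(-2·u) du = -(u^4/2 + u^3 + 3·u^2/2 + 3·u/2 + 3/4)·e^(-2·u), the numerator is ≈ 0.59047 and the denominator is 3/4.
The region integral divided by the full integral gives P = 0.7873.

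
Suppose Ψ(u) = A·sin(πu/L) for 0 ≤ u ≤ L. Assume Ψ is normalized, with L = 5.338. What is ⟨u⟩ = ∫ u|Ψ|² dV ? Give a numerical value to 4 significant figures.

⟨u⟩ ≈ 2.669

By definition ⟨u⟩ = ∫ u |Ψ(u)|² du.
With ∫₀^L sin²(nπu/L) du = L/2, evaluating both integrals, ⟨u⟩ = L/2.
With L = 5.338, ⟨u⟩ = 2.6690.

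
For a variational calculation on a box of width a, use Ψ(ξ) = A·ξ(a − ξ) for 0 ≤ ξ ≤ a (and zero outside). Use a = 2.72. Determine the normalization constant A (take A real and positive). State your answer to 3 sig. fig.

A ≈ 0.449

Require ∫ |Ψ|² dξ = 1 over the whole domain.
∫|Ψ|² dξ = A²·(a^5/30).
Substituting a = 2.72 gives A² = 0.2015, so A = 0.4489.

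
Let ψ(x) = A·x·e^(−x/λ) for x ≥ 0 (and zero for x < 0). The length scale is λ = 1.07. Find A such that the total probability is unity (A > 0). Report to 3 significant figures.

A ≈ 1.81

The normalization condition is ∫|ψ|² dx = 1 from 0 to ∞.
Using ∫₀^∞ xⁿ e^(−αx) dx = n!/αⁿ⁺¹, with ψ = A·x·e^(−x/λ), the integral evaluates to A²·[λ^3/4].
Plugging in λ = 1.07 yields A = 1.807.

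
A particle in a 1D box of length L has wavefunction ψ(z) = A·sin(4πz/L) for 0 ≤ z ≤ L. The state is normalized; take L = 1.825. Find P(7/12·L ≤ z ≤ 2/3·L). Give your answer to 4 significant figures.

P ≈ 0.1522

|ψ|² is the probability density, so P = ∫_{7/12·L}^{2/3·L} |ψ|² dz.
Since A² = 1/(L/2), this is the region integral divided by the full normalization integral.
In terms of u = z/L (A² and the length scale cancel between numerator and denominator), P = [∫_{7/12}^{2/3} sin(4·π·u)^2 du] / [∫_{0}^{1} sin(4·π·u)^2 du].
An antiderivative of sin(4·π·u)^2 is u/2 - sin(4·π·u)·cos(4·π·u)/(8·π); evaluating from 7/12 to 2/3 gives √(3)/(16·π) + 1/24, while the full integral is 1/2.
The result is P = (√(3)/8 + π/12)/π.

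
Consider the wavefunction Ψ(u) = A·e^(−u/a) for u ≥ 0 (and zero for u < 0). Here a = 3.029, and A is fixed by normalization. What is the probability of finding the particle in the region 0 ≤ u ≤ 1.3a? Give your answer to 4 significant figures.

P ≈ 0.9257

|Ψ|² is the probability density, so P = ∫_{0}^{1.3a} |Ψ|² du.
With A² fixed by ∫|Ψ|² = 1, i.e. A² = (a/2)^(−1), substitute and integrate.
Let t = u/a; then A² and the length scale cancel, so P = ∫_{0}^{1.3} e^(-2·t) dt ÷ ∫_{0}^{∞} e^(-2·t) dt.
With ∫ e^(-2·t) dt = -e^(-2·t)/2 + C, the region integral is 1/2 - e^(-13/5)/2 and the full one is 1/2.
Evaluating gives P = 0.92573.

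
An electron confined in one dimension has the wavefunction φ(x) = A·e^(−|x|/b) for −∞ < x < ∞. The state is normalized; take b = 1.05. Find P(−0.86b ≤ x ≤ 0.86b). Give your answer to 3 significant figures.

P = ∫_{−0.86b}^{0.86b} |φ(x)|² dx.
Since A² = 1/(b), this is the region integral divided by the full normalization integral.
By symmetry take twice the x ≥ 0 contribution in numerator and denominator; the 2's cancel. Substituting u = x/b, A² and the length scale cancel in the ratio: P = ∫_{0}^{0.86} e^(-2·u) du / ∫_{0}^{∞} e^(-2·u) du.
Using ∫ e^(-2·u) du = -e^(-2·u)/2, the numerator is 1/2 - e^(-43/25)/2 and the denominator is 1/2.
Evaluating gives P = 0.8209.

P ≈ 0.821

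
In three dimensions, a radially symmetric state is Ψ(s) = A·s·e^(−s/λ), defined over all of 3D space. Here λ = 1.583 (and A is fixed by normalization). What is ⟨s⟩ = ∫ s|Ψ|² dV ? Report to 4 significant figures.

⟨s⟩ = ∫ s |Ψ|² 4πs² ds over the full domain.
With ∫₀^∞ s^5 e^(−αs) ds = 5!/α^6, the ratio of the moment integral to the normalization integral gives ⟨s⟩ = 5·λ/2.
Putting λ = 1.583 gives 3.9575.

⟨s⟩ ≈ 3.958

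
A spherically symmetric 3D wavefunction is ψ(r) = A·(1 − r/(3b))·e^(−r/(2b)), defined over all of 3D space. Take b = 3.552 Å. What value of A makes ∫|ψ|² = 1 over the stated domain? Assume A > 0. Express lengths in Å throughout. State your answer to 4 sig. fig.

A ≈ 0.05161 Å^(-3/2)

Require ∫ |ψ|² 4πr² dr = 1 over the whole domain.
(Spherical symmetry: dV = 4πr² dr.)
The integral (without the A² prefactor) comes out to 8·π·b^3/3.
Setting this equal to 1 gives A² = 1/(8·π·b^3/3).
Substituting b = 3.552 gives A² = 0.0026636, so A = 0.051610.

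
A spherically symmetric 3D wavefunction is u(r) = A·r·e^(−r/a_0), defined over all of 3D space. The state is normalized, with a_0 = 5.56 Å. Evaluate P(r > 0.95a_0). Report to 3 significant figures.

P ≈ 0.956

P = ∫ |u|² 4πr² dr over r > 0.95a_0.
Normalization gives A² = 1/(3·π·a_0^5).
Let t = r/a_0; then A², 4π and the length scale all cancel, so P = ∫_{0.95}^{∞} t^4·e^(-2·t) dt ÷ ∫_{0}^{∞} t^4·e^(-2·t) dt.
With ∫ t^4·e^(-2·t) dt = -(t^4/2 + t^3 + 3·t^2/2 + 3·t/2 + 3/4)·e^(-2·t) + C, the region integral is ≈ 0.71694 and the full one is 3/4.
This evaluates to P = 0.9559.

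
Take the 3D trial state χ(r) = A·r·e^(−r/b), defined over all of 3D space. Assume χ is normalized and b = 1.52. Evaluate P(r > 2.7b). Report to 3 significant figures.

P = ∫ |χ|² 4πr² dr over r > 2.7b.
Normalization gives A² = 1/(3·π·b^5).
In terms of u = r/b (A², 4π and the length scale all cancel between numerator and denominator), P = [∫_{2.7}^{∞} u^4·e^(-2·u) du] / [∫_{0}^{∞} u^4·e^(-2·u) du].
An antiderivative of u^4·e^(-2·u) is -(u^4/2 + u^3 + 3·u^2/2 + 3·u/2 + 3/4)·e^(-2·u); evaluating from 2.7 to ∞ gives ≈ 0.27998, while the full integral is 3/4.
The region integral divided by the full integral gives P = 0.3733.

P ≈ 0.373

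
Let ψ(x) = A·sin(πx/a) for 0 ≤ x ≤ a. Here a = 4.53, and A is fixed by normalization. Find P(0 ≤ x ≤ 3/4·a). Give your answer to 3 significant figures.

P ≈ 0.909

P = ∫_{0}^{3/4·a} |ψ(x)|² dx.
The normalization integral ∫|ψ|²dx over the whole domain equals a/2·A², and A² cancels in the ratio.
Substituting u = x/a, A² and the length scale cancel in the ratio: P = ∫_{0}^{3/4} sin(π·u)^2 du / ∫_{0}^{1} sin(π·u)^2 du.
An antiderivative of sin(π·u)^2 is u/2 - sin(2·π·u)/(4·π); evaluating from 0 to 3/4 gives 1/(4·π) + 3/8, while the full integral is 1/2.
Taking the ratio, P = (2 + 3·π)/(4·π).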